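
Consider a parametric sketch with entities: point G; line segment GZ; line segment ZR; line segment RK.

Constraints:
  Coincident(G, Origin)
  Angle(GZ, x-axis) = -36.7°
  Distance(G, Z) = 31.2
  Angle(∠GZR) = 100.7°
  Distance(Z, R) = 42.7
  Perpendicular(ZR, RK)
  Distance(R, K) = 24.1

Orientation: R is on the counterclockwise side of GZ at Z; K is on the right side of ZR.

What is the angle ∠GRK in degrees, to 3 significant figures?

122°

G is at the origin; GZ runs at -36.7° with length 31.2, so Z = 31.2·(cos -36.7°, sin -36.7°) = (25.0, -18.6). ∠GZR = 100.7°, so ZR runs at -36.7° + (180° − 100.7°) = 42.6° from the x-axis; with |ZR| = 42.7, R = Z + 42.7·(cos 42.6°, sin 42.6°) = (56.4, 10.3). ZR ⟂ RK; with |RK| = 24.1 on the right of ZR, K = R + 24.1·(0.677, -0.736) = (72.8, -7.48). Then cos ∠GRK = RG·RK / (|RG||RK|), giving 122°.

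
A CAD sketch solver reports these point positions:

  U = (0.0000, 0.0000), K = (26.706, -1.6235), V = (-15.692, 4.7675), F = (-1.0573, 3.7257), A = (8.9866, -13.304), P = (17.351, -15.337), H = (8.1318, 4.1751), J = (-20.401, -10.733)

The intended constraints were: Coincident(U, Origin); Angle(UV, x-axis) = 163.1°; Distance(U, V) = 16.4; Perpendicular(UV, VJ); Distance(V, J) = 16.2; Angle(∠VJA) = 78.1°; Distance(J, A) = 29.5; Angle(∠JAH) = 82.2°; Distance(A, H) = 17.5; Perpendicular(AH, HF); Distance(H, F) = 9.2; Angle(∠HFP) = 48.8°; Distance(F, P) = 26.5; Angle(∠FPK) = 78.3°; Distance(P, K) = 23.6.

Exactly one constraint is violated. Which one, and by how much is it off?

Distance(P, K) = 23.6 — off by 7.00.

U = (0.00, 0.00) ✓; UV at 163.1° ✓; |UV| = 16.40 ✓; ∠(UV, VJ) = 90.00° ✓; |VJ| = 16.20 ✓; ∠VJA = 78.10° ✓; |JA| = 29.50 ✓; ∠JAH = 82.20° ✓; |AH| = 17.50 ✓; ∠(AH, HF) = 90.00° ✓; |HF| = 9.200 ✓; ∠HFP = 48.80° ✓; |FP| = 26.50 ✓; ∠FPK = 78.30° ✓; |PK| = 16.60 ✗.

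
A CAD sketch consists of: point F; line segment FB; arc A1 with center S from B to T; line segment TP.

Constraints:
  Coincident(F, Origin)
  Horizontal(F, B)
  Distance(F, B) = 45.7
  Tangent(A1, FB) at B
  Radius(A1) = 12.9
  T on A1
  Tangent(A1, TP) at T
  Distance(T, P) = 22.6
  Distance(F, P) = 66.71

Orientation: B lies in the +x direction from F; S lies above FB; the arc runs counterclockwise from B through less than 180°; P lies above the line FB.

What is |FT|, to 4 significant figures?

60.28

Checks: ∠(SB, BF) = 90.00° ✓; |ST| = 12.90 ✓; ∠(ST, TP) = 90.00° ✓; |TP| = 22.60 ✓; |FP| = 66.71 ✓.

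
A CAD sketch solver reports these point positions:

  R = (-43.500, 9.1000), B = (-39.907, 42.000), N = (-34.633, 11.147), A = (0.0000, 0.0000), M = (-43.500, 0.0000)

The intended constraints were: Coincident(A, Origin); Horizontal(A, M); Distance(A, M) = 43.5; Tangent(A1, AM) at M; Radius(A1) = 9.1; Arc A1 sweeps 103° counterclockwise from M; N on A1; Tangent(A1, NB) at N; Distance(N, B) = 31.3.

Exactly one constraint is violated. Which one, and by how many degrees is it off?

Tangent(A1, NB) at N — off by 3.30°.

A = (0.00, 0.00) ✓; A.y = 0.00, M.y = 0.00 ✓; |AM| = 43.50 ✓; ∠(RM, MA) = 90.00° ✓; |RM| = 9.100 ✓; bearing(R→N) − bearing(R→M) = 103.0° ✓; |RN| = 9.100 ✓; ∠(RN, NB) = 93.30° ✗; |NB| = 31.30 ✓.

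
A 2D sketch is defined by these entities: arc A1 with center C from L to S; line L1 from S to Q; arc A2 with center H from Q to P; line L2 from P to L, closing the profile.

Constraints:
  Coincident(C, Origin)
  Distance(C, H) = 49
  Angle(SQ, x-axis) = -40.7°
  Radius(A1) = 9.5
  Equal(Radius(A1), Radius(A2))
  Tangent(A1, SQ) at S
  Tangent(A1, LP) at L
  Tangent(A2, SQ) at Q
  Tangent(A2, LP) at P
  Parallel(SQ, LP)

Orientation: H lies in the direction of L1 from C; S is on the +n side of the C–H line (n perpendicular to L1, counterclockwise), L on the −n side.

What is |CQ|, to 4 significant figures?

49.91

Tangency of A1 to both parallel lines with radius 9.5 puts S and L at C ± 9.5·n: S = (6.195, 7.202), L = (-6.195, -7.202). Equal radii place Q and P the same way about H: Q = H + 9.5·n = (43.34, -24.75), P = H − 9.5·n = (30.95, -39.16). Then |CQ| = |Q − C| = 49.91.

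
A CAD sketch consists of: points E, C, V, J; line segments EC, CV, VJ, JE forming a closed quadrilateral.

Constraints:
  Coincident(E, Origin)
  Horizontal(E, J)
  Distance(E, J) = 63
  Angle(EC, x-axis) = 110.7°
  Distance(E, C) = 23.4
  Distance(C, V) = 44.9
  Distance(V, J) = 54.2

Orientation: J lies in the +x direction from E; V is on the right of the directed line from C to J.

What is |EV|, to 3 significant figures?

21.8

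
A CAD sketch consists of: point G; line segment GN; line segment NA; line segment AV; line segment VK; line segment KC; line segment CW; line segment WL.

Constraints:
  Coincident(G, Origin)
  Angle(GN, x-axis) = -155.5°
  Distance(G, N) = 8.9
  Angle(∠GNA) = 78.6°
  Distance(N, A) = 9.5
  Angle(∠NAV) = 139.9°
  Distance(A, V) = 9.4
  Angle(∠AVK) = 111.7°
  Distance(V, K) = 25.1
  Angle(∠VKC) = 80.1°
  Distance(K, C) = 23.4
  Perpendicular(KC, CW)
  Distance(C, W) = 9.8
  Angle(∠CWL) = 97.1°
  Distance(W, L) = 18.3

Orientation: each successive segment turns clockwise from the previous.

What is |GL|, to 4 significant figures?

11.42

G is at the origin; GN runs at -155.5° with length 8.9, so N = (-8.099, -3.691). ∠GNA = 78.6° gives NA at 103.1° from the x-axis; with |NA| = 9.5, A = (-10.25, 5.562). ∠NAV = 139.9° gives AV at 63.00° from the x-axis; with |AV| = 9.4, V = (-5.984, 13.94). ∠AVK = 111.7° gives VK at -5.300° from the x-axis; with |VK| = 25.1, K = (19.01, 11.62). ∠VKC = 80.1° gives KC at -105.2° from the x-axis; with |KC| = 23.4, C = (12.87, -10.96). The perpendicularity gives CW at right angles to KC, so CW runs at 164.8°; with |CW| = 9.8, W = (3.416, -8.393). ∠CWL = 97.1° gives WL at 81.90° from the x-axis; with |WL| = 18.3, L = (5.994, 9.724). Then |GL| = |L − G| = 11.42.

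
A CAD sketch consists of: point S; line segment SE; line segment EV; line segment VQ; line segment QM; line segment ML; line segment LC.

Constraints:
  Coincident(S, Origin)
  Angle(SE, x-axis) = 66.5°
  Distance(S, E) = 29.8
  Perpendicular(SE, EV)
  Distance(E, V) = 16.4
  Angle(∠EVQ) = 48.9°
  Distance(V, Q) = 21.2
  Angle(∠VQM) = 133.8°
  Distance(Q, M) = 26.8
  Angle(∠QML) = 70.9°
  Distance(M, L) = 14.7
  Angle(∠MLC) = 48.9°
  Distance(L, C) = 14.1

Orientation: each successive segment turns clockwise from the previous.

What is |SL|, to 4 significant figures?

33.43

S is at the origin; SE runs at 66.5° with length 29.8, so E = (11.88, 27.33). The perpendicularity gives EV at right angles to SE, so EV runs at -23.50°; with |EV| = 16.4, V = (26.92, 20.79). ∠EVQ = 48.9° gives VQ at -154.6° from the x-axis; with |VQ| = 21.2, Q = (7.772, 11.70). ∠VQM = 133.8° gives QM at 159.2° from the x-axis; with |QM| = 26.8, M = (-17.28, 21.21). ∠QML = 70.9° gives ML at 50.10° from the x-axis; with |ML| = 14.7, L = (-7.852, 32.49). Then |SL| = |L − S| = 33.43.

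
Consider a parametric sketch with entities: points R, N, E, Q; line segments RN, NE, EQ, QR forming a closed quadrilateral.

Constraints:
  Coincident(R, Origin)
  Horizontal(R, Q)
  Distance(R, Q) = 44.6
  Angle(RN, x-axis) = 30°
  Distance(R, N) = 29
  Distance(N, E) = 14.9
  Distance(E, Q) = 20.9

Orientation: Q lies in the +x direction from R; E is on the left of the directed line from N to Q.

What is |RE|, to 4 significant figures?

43.81

R is at the origin; RQ is horizontal with |RQ| = 44.6 and Q in +x, so Q = (44.6, 0). RN runs at 30.0° with |RN| = 29.0, so N = (25.11, 14.50). E is determined by |NE| = 14.9 and |EQ| = 20.9 together: it lies at the intersection of circle(N, 14.9) and circle(Q, 20.9). With |NQ| = 24.29, the foot of the radical line on NQ is 7.722 from N and the perpendicular offset is √(14.9² − 7.722²) = 12.74. Taking the left-of-NQ solution: E = (38.92, 20.11).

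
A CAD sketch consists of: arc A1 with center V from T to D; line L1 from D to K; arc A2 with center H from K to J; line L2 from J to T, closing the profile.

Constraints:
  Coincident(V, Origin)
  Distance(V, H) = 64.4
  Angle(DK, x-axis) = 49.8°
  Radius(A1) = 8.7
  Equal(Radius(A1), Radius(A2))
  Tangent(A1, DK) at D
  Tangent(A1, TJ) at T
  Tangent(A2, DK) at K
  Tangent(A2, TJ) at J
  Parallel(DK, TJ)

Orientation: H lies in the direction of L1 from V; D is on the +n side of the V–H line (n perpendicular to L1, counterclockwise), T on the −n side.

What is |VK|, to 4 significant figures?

64.98

The slot axis is L1's direction at 49.8°, so u = (cos 49.8°, sin 49.8°) = (0.6455, 0.7638) and n = (−sin 49.8°, cos 49.8°) = (-0.7638, 0.6455). V is at the origin and H lies 64.4 along u from V, so H = 64.4·u = (41.57, 49.19). Tangency of A1 to both parallel lines with radius 8.7 puts D and T at V ± 8.7·n: D = (-6.645, 5.615), T = (6.645, -5.615). Equal radii place K and J the same way about H: K = H + 8.7·n = (34.92, 54.80), J = H − 8.7·n = (48.21, 43.57). Then |VK| = |K − V| = 64.98.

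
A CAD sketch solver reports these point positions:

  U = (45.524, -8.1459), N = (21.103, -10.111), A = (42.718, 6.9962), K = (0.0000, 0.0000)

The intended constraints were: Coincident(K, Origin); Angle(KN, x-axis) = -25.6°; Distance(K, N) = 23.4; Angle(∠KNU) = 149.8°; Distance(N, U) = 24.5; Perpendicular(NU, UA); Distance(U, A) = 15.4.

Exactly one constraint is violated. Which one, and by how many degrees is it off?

Perpendicular(NU, UA) — off by 5.90°.

K = (0.00, 0.00) ✓; KN at -25.60° ✓; |KN| = 23.40 ✓; ∠KNU = 149.8° ✓; |NU| = 24.50 ✓; ∠(NU, UA) = 95.90° ✗; |UA| = 15.40 ✓.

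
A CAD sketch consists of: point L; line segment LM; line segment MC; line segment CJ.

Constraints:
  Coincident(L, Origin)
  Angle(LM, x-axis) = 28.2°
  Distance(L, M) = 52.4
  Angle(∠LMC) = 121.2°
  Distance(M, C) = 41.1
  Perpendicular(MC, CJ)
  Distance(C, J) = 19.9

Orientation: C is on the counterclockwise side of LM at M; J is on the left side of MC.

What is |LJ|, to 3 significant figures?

72.7

L is at the origin; LM runs at 28.2° with length 52.4, so M = 52.4·(cos 28.2°, sin 28.2°) = (46.2, 24.8). ∠LMC = 121.2°, so MC runs at 28.2° + (180° − 121.2°) = 87.0° from the x-axis; with |MC| = 41.1, C = M + 41.1·(cos 87.0°, sin 87.0°) = (48.3, 65.8). MC is perpendicular to CJ; with |CJ| = 19.9 on the left of MC, J = C + 19.9·(-0.999, 0.0523) = (28.5, 66.8). Then |LJ| = |J − L| = 72.7.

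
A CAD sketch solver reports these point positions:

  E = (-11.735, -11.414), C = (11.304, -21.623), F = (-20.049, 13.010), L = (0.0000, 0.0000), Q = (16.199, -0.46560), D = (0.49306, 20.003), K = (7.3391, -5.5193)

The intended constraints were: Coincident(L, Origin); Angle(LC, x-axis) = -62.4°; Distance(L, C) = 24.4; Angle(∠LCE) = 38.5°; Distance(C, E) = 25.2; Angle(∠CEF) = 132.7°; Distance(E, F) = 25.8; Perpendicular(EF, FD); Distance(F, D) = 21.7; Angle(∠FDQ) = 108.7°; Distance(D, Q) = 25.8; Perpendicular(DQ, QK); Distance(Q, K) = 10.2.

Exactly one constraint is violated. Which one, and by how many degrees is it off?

Perpendicular(DQ, QK) — off by 7.80°.

L = (0.00, 0.00) ✓; LC at -62.40° ✓; |LC| = 24.40 ✓; ∠LCE = 38.50° ✓; |CE| = 25.20 ✓; ∠CEF = 132.7° ✓; |EF| = 25.80 ✓; ∠(EF, FD) = 90.00° ✓; |FD| = 21.70 ✓; ∠FDQ = 108.7° ✓; |DQ| = 25.80 ✓; ∠(DQ, QK) = 97.80° ✗; |QK| = 10.20 ✓.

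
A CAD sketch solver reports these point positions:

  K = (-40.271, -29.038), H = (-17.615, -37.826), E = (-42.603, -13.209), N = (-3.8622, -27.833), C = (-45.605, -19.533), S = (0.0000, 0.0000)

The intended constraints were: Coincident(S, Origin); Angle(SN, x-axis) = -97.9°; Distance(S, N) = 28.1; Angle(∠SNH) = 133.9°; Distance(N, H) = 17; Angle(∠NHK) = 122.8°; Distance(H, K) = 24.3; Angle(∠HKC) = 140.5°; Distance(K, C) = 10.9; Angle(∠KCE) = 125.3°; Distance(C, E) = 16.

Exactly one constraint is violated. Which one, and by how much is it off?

Distance(C, E) = 16 — off by 9.00.

S = (0.00, 0.00) ✓; SN at -97.90° ✓; |SN| = 28.10 ✓; ∠SNH = 133.9° ✓; |NH| = 17.00 ✓; ∠NHK = 122.8° ✓; |HK| = 24.30 ✓; ∠HKC = 140.5° ✓; |KC| = 10.90 ✓; ∠KCE = 125.3° ✓; |CE| = 7.000 ✗.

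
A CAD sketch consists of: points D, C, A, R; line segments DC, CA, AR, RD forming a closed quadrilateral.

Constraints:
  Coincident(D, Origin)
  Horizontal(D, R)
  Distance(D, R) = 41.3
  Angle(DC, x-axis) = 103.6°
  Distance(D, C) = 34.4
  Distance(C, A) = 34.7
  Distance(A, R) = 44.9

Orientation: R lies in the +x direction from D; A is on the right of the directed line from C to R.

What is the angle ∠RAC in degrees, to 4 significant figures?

96.21°

D is at the origin; D and R share the same y with |DR| = 41.3 and R in +x, so R = (41.3, 0). DC runs at 103.6° with |DC| = 34.4, so C = (-8.089, 33.44). A is determined by |CA| = 34.7 and |AR| = 44.9 together: it lies at the intersection of circle(C, 34.7) and circle(R, 44.9). With |CR| = 59.64, the foot of the radical line on CR is 23.01 from C and the perpendicular offset is √(34.7² − 23.01²) = 25.97. Taking the right-of-CR solution: A = (-3.589, -0.9716).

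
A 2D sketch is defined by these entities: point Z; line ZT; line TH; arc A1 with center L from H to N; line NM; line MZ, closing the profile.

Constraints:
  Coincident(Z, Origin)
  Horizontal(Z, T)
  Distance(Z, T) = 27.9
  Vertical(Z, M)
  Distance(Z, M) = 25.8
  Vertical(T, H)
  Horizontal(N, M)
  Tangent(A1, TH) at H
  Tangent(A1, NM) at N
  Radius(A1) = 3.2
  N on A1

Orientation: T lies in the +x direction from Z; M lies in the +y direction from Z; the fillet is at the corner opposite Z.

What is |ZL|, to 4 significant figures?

33.48

Z is at the origin; Z and T share the same y with |ZT| = 27.9 and T on the +x side, so T = (27.90, 0.000). Z and M share the same x with |ZM| = 25.8 and M on the +y side, so M = (0.000, 25.80). The virtual corner opposite Z is at (27.90, 25.80). Tangency of A1 to TH means the radius LH is perpendicular to TH and tangency of A1 to NM means the radius LN is perpendicular to NM, with radius 3.2, so the center L sits 3.2 in from both sides at L = (24.70, 22.60). Then |ZL| = |L − Z| = 33.48.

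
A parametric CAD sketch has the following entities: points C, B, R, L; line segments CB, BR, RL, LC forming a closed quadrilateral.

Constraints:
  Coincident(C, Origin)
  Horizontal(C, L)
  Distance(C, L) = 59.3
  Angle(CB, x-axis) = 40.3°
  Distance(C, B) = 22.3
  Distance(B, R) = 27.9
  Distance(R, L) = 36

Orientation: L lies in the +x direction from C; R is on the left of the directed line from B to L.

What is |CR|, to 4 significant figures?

50.14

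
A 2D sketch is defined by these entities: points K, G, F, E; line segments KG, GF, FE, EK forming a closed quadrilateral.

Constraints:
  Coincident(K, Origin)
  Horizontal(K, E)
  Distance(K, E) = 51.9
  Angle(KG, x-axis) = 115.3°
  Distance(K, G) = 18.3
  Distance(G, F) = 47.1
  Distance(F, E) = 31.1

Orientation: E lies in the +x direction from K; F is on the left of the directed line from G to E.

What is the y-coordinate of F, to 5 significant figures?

27.781

K is at the origin; K and E share the same y with |KE| = 51.9 and E in +x, so E = (51.9, 0). KG runs at 115.3° with |KG| = 18.3, so G = (-7.8206, 16.545). F is determined by |GF| = 47.1 and |FE| = 31.1 together: it lies at the intersection of circle(G, 47.1) and circle(E, 31.1). With |GE| = 61.970, the foot of the radical line on GE is 41.080 from G and the perpendicular offset is √(47.1² − 41.080²) = 23.040. Taking the left-of-GE solution: F = (37.920, 27.781).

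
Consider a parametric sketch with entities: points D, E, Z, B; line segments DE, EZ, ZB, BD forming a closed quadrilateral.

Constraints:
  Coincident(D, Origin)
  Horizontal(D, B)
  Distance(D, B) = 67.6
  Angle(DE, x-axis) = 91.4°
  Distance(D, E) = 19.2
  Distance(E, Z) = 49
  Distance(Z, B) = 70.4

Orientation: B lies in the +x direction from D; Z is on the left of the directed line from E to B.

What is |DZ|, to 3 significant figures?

65.2

Checks: |EZ| = 49.00 ✓; |ZB| = 70.40 ✓.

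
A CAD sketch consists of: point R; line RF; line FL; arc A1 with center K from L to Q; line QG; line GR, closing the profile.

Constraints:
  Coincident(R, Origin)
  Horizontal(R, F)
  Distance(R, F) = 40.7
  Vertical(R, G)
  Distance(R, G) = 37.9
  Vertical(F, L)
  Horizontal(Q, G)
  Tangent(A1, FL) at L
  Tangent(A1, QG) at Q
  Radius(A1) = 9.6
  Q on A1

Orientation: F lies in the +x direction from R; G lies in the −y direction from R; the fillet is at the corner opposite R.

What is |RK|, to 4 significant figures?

42.05

R and G share the same x with |RG| = 37.9 and G on the −y side, so G = (0.000, -37.90). The virtual corner opposite R is at (40.70, -37.90). A1 meets FL tangentially, so KL is at right angles to FL and since A1 is tangent to QG there, KQ ⟂ QG, with radius 9.6, so the center K sits 9.6 in from both sides at K = (31.10, -28.30). Then |RK| = |K − R| = 42.05.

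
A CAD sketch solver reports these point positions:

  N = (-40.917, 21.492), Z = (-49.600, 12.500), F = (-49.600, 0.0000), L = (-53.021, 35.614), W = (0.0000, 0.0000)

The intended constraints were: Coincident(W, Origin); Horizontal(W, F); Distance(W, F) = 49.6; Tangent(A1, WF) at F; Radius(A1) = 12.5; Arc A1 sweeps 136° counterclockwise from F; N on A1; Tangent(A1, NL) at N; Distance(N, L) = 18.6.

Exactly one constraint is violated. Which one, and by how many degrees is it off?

Tangent(A1, NL) at N — off by 5.40°.

W = (0.00, 0.00) ✓; W.y = 0.00, F.y = 0.00 ✓; |WF| = 49.60 ✓; ∠(ZF, FW) = 90.00° ✓; |ZF| = 12.50 ✓; bearing(Z→N) − bearing(Z→F) = 136.0° ✓; |ZN| = 12.50 ✓; ∠(ZN, NL) = 95.40° ✗; |NL| = 18.60 ✓.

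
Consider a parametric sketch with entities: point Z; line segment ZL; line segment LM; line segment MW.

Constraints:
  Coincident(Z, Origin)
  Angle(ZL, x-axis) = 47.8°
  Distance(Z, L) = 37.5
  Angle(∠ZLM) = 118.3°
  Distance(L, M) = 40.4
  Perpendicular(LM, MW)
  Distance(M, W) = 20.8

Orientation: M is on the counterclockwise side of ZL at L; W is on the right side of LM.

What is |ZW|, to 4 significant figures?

79.25

Z is at the origin; ZL runs at 47.8° with length 37.5, so L = 37.5·(cos 47.8°, sin 47.8°) = (25.19, 27.78). ∠ZLM = 118.3°, so LM runs at 47.8° + (180° − 118.3°) = 109.5° from the x-axis; with |LM| = 40.4, M = L + 40.4·(cos 109.5°, sin 109.5°) = (11.70, 65.86). LM is perpendicular to MW; with |MW| = 20.8 on the right of LM, W = M + 20.8·(0.9426, 0.3338) = (31.31, 72.81). Then |ZW| = |W − Z| = 79.25.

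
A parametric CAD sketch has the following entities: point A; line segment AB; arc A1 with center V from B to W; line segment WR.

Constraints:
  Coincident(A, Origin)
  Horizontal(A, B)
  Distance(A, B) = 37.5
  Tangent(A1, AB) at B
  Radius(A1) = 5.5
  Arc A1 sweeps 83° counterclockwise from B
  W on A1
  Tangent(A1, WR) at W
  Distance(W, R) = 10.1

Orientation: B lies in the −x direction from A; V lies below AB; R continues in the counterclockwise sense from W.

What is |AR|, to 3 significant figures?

46.6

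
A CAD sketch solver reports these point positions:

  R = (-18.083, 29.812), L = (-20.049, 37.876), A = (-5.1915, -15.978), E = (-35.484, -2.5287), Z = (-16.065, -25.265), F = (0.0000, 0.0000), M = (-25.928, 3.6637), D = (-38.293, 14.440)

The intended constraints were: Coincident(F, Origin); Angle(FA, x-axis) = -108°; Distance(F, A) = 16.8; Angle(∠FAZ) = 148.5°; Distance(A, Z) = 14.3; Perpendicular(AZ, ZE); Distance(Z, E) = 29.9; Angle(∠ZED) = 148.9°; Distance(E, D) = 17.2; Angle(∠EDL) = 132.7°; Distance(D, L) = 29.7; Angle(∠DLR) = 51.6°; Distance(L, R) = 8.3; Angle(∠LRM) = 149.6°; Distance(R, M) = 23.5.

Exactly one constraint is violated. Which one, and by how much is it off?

Distance(R, M) = 23.5 — off by 3.80.

F = (0.00, 0.00) ✓; FA at -108.0° ✓; |FA| = 16.80 ✓; ∠FAZ = 148.5° ✓; |AZ| = 14.30 ✓; ∠(AZ, ZE) = 90.00° ✓; |ZE| = 29.90 ✓; ∠ZED = 148.9° ✓; |ED| = 17.20 ✓; ∠EDL = 132.7° ✓; |DL| = 29.70 ✓; ∠DLR = 51.60° ✓; |LR| = 8.300 ✓; ∠LRM = 149.6° ✓; |RM| = 27.30 ✗.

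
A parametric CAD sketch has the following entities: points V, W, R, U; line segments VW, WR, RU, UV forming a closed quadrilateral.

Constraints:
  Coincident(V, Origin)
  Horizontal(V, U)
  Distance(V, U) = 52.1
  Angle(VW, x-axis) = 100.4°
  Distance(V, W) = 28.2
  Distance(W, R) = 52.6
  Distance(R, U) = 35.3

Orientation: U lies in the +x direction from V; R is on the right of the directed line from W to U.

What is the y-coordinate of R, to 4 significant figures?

-17.64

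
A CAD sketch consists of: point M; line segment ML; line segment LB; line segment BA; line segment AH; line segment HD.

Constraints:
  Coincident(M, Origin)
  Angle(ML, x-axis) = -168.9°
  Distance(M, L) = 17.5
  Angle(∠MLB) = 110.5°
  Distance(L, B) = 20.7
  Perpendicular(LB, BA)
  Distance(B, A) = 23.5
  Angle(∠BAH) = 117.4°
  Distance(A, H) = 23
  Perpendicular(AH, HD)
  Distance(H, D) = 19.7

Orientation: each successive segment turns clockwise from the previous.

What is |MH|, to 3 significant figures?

18.8

M is at the origin; ML runs at -168.9° with length 17.5, so L = (-17.2, -3.37). ∠MLB = 110.5° gives LB at 122° from the x-axis; with |LB| = 20.7, B = (-28.0, 14.3). LB is perpendicular to BA, so BA runs at 31.6°; with |BA| = 23.5, A = (-8.00, 26.6). ∠BAH = 117.4° gives AH at -31.0° from the x-axis; with |AH| = 23.0, H = (11.7, 14.7). Then |MH| = |H − M| = 18.8.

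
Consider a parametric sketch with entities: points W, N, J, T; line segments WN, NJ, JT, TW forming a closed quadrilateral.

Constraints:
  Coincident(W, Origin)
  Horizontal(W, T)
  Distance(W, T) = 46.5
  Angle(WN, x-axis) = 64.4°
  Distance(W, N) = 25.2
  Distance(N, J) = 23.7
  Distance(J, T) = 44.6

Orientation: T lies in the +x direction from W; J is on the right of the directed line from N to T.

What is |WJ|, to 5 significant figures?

2.0657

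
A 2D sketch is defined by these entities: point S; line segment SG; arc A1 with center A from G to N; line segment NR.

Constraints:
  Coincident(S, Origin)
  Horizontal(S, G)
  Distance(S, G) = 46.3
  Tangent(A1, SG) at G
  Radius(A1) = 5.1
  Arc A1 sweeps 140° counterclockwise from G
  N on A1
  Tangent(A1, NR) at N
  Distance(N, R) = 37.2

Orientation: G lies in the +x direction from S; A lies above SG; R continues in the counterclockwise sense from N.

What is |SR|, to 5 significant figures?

39.090

S is at the origin; S and G share the same y with |SG| = 46.3 and G on the +x side, so G = (46.300, 0.0000). A1 meets SG tangentially, so AG is at right angles to SG, so A = G + (0, 5.1) = (46.300, 5.1000). On A1, G sits at bearing -90° from A; a 140° counterclockwise sweep puts N at bearing 50°, so N = A + 5.1·(cos 50°, sin 50°) = (49.578, 9.0068). Since A1 is tangent to NR there, AN ⟂ NR, so NR runs along (−sin 50°, cos 50°); with |NR| = 37.2, R = (21.081, 32.919). Then |SR| = |R − S| = 39.090.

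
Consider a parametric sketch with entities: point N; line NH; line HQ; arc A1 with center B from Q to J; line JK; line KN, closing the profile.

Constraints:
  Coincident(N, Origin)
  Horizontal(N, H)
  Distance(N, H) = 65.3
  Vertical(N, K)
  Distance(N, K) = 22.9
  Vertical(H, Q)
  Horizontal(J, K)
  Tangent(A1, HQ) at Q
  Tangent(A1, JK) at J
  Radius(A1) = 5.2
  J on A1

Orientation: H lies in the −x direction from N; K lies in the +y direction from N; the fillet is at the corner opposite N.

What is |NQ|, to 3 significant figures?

67.7

N is at the origin; NH is horizontal with |NH| = 65.3 and H on the −x side, so H = (-65.3, 0.00). N and K share the same x with |NK| = 22.9 and K on the +y side, so K = (0.00, 22.9). The virtual corner opposite N is at (-65.3, 22.9). Tangency of A1 to HQ means the radius BQ is perpendicular to HQ and A1 meets JK tangentially, so BJ is at right angles to JK, with radius 5.2, so the center B sits 5.2 in from both sides at B = (-60.1, 17.7). That places the tangent points at Q = (-65.3, 17.7) on HQ and J = (-60.1, 22.9) on JK. Then |NQ| = |Q − N| = 67.7.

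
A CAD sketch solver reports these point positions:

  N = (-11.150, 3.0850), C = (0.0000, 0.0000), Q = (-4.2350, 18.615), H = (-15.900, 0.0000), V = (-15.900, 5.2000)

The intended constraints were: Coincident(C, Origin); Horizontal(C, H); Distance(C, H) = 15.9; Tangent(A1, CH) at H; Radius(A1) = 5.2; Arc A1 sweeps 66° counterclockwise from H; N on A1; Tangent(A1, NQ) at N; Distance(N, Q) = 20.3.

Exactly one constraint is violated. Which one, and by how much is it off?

Distance(N, Q) = 20.3 — off by 3.30.

C = (0.00, 0.00) ✓; C.y = 0.00, H.y = 0.00 ✓; |CH| = 15.90 ✓; ∠(VH, HC) = 90.00° ✓; |VH| = 5.200 ✓; bearing(V→N) − bearing(V→H) = 66.00° ✓; |VN| = 5.200 ✓; ∠(VN, NQ) = 90.00° ✓; |NQ| = 17.00 ✗.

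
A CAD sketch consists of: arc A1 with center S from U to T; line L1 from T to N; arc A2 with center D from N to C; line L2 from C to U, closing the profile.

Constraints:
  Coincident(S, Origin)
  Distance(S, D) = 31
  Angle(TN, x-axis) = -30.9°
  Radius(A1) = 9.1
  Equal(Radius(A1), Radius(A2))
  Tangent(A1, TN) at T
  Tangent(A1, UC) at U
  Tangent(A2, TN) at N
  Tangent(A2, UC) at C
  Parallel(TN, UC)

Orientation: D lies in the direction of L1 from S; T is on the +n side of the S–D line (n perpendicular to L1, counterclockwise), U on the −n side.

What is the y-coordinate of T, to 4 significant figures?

7.808

The slot axis is L1's direction at -30.9°, so u = (cos -30.9°, sin -30.9°) = (0.8581, -0.5135) and n = (−sin -30.9°, cos -30.9°) = (0.5135, 0.8581). S is at the origin and D lies 31.0 along u from S, so D = 31.0·u = (26.60, -15.92). Tangency of A1 to both parallel lines with radius 9.1 puts T and U at S ± 9.1·n: T = (4.673, 7.808), U = (-4.673, -7.808). So T.y = 7.808.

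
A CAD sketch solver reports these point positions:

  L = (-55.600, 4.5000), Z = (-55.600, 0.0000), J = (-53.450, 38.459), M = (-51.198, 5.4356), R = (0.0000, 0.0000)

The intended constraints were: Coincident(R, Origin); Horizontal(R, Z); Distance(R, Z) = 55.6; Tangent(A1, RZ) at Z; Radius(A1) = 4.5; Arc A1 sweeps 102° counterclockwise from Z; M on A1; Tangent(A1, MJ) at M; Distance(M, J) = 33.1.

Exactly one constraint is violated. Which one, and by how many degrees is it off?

Tangent(A1, MJ) at M — off by 8.10°.

R = (0.00, 0.00) ✓; R.y = 0.00, Z.y = 0.00 ✓; |RZ| = 55.60 ✓; ∠(LZ, ZR) = 90.00° ✓; |LZ| = 4.500 ✓; bearing(L→M) − bearing(L→Z) = 102.0° ✓; |LM| = 4.500 ✓; ∠(LM, MJ) = 98.10° ✗; |MJ| = 33.10 ✓.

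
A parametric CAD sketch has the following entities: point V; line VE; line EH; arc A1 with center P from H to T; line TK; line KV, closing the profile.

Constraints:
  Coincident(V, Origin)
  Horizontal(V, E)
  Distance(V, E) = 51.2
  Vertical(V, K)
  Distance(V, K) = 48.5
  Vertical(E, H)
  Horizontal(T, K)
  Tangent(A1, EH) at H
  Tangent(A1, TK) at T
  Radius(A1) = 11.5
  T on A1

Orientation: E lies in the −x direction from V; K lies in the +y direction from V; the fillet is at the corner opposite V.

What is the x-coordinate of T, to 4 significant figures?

-39.70

The virtual corner opposite V is at (-51.20, 48.50). Since A1 is tangent to EH there, PH ⟂ EH and the tangent condition forces PT to be normal to TK, with radius 11.5, so the center P sits 11.5 in from both sides at P = (-39.70, 37.00). That places the tangent points at H = (-51.20, 37.00) on EH and T = (-39.70, 48.50) on TK. So T.x = -39.70.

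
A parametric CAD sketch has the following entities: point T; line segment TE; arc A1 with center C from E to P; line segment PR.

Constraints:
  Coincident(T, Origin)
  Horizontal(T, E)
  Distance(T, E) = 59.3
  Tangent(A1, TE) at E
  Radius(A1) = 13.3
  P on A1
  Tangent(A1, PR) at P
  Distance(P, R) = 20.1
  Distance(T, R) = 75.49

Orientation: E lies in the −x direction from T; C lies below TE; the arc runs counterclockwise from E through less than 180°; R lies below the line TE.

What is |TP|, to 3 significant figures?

74.0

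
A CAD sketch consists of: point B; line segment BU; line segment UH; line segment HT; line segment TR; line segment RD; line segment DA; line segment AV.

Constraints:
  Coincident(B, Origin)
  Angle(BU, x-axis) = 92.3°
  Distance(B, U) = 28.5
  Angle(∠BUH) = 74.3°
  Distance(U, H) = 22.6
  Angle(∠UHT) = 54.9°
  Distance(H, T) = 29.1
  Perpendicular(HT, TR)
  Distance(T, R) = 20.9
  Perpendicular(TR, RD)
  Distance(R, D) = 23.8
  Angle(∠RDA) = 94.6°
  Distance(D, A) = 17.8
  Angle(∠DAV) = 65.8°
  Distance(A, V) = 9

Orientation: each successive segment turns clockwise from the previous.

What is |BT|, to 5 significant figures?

4.0706

B is at the origin; BU runs at 92.3° with length 28.5, so U = (-1.1438, 28.477). ∠BUH = 74.3° gives UH at -13.400° from the x-axis; with |UH| = 22.6, H = (20.841, 23.240). ∠UHT = 54.9° gives HT at -138.50° from the x-axis; with |HT| = 29.1, T = (-0.95363, 3.9573). Then |BT| = |T − B| = 4.0706.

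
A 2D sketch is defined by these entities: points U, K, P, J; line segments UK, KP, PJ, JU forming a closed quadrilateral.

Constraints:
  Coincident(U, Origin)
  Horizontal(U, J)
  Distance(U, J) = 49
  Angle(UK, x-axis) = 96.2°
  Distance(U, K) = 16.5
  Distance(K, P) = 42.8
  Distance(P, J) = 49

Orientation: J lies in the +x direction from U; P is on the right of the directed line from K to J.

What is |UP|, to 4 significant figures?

26.44

Checks: |KP| = 42.80 ✓; |PJ| = 49.00 ✓.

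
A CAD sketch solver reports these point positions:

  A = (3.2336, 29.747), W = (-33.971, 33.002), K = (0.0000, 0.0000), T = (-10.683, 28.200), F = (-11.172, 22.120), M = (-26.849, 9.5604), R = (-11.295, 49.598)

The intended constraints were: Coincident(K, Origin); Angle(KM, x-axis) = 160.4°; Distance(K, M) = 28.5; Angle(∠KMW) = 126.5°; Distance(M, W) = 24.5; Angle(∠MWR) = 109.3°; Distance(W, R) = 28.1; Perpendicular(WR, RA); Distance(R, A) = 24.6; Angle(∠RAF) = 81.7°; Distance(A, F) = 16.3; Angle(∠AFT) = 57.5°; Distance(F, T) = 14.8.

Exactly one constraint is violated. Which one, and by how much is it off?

Distance(F, T) = 14.8 — off by 8.70.

K = (0.00, 0.00) ✓; KM at 160.4° ✓; |KM| = 28.50 ✓; ∠KMW = 126.5° ✓; |MW| = 24.50 ✓; ∠MWR = 109.3° ✓; |WR| = 28.10 ✓; ∠(WR, RA) = 90.00° ✓; |RA| = 24.60 ✓; ∠RAF = 81.70° ✓; |AF| = 16.30 ✓; ∠AFT = 57.50° ✓; |FT| = 6.100 ✗.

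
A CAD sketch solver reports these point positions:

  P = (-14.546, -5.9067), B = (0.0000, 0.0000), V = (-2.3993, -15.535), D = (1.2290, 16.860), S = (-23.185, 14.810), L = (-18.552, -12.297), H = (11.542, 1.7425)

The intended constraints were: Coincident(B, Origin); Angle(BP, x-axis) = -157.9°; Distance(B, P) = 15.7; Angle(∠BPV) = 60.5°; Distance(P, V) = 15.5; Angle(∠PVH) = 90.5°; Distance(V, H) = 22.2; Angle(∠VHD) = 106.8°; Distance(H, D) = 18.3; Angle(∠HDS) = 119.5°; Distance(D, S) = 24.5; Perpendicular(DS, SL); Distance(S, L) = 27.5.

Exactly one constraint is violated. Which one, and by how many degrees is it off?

Perpendicular(DS, SL) — off by 4.90°.

B = (0.00, 0.00) ✓; BP at -157.9° ✓; |BP| = 15.70 ✓; ∠BPV = 60.50° ✓; |PV| = 15.50 ✓; ∠PVH = 90.50° ✓; |VH| = 22.20 ✓; ∠VHD = 106.8° ✓; |HD| = 18.30 ✓; ∠HDS = 119.5° ✓; |DS| = 24.50 ✓; ∠(DS, SL) = 94.90° ✗; |SL| = 27.50 ✓.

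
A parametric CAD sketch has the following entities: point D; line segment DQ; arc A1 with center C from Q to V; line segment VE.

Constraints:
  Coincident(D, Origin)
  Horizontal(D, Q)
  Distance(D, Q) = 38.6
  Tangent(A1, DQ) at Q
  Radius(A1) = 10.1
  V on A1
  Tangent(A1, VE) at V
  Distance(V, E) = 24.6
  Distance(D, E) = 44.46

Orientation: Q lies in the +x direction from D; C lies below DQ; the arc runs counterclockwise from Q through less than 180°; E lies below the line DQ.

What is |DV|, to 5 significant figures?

30.175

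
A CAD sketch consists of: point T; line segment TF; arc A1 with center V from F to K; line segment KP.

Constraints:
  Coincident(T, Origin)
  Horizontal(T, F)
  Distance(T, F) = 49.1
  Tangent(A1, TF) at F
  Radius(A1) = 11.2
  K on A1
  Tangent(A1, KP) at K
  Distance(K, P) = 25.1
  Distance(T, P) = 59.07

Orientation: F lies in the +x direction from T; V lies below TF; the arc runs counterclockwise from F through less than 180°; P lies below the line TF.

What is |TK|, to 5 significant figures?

40.828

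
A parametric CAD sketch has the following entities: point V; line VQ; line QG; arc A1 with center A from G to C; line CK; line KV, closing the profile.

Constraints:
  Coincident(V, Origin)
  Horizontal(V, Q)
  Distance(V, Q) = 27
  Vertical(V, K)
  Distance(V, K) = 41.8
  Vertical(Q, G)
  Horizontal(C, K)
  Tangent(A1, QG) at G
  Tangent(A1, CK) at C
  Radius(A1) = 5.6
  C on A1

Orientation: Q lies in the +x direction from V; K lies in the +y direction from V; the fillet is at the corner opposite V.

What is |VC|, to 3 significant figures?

47.0

V is at the origin; V and Q share the same y with |VQ| = 27.0 and Q on the +x side, so Q = (27.0, 0.00). VK is vertical with |VK| = 41.8 and K on the +y side, so K = (0.00, 41.8). The virtual corner opposite V is at (27.0, 41.8). A1 meets QG tangentially, so AG is at right angles to QG and tangency of A1 to CK means the radius AC is perpendicular to CK, with radius 5.6, so the center A sits 5.6 in from both sides at A = (21.4, 36.2). That places the tangent points at G = (27.0, 36.2) on QG and C = (21.4, 41.8) on CK. Then |VC| = |C − V| = 47.0.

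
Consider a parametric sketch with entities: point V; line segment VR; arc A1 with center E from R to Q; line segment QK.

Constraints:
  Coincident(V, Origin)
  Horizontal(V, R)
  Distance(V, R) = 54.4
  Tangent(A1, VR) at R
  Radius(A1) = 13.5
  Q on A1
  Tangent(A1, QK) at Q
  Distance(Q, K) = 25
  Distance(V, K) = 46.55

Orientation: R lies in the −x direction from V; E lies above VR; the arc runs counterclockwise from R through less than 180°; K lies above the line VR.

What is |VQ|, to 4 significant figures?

42.64

V is at the origin; V and R share the same y with |VR| = 54.4 and R on the −x side, so R = (-54.40, 0.000). A1 meets VR tangentially, so ER is at right angles to VR, so E = R + (0, 13.5) = (-54.40, 13.50). Since EQ ⟂ QK (tangency), |EK| = √(13.5² + 25.0²) = 28.41 regardless of where Q sits on A1. So K lies on both circle(V, 46.55) and circle(E, 28.41); the above-VR intersection is K = (-33.30, 32.53). Q is the foot of the tangent from K: Q = (-41.68, 8.974).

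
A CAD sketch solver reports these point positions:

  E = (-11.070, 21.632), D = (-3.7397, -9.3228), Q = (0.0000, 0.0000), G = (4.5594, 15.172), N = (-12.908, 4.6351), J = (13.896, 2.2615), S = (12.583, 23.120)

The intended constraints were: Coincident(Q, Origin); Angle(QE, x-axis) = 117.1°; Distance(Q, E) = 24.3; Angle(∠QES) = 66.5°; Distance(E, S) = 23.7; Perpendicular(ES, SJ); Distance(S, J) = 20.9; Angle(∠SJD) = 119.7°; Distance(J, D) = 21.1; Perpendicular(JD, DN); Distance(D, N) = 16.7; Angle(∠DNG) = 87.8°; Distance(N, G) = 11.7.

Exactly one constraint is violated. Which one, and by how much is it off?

Distance(N, G) = 11.7 — off by 8.70.

Q = (0.00, 0.00) ✓; QE at 117.1° ✓; |QE| = 24.30 ✓; ∠QES = 66.50° ✓; |ES| = 23.70 ✓; ∠(ES, SJ) = 90.00° ✓; |SJ| = 20.90 ✓; ∠SJD = 119.7° ✓; |JD| = 21.10 ✓; ∠(JD, DN) = 90.00° ✓; |DN| = 16.70 ✓; ∠DNG = 87.80° ✓; |NG| = 20.40 ✗.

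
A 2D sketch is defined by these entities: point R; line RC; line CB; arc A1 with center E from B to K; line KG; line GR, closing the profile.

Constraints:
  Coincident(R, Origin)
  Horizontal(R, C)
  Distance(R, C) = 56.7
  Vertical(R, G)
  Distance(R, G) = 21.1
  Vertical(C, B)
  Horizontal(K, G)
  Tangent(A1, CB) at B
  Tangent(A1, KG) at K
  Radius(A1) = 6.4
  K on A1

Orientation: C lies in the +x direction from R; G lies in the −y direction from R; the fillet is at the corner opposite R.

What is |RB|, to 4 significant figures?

58.57

The virtual corner opposite R is at (56.70, -21.10). Tangency of A1 to CB means the radius EB is perpendicular to CB and the tangent condition forces EK to be normal to KG, with radius 6.4, so the center E sits 6.4 in from both sides at E = (50.30, -14.70). That places the tangent points at B = (56.70, -14.70) on CB and K = (50.30, -21.10) on KG. Then |RB| = |B − R| = 58.57.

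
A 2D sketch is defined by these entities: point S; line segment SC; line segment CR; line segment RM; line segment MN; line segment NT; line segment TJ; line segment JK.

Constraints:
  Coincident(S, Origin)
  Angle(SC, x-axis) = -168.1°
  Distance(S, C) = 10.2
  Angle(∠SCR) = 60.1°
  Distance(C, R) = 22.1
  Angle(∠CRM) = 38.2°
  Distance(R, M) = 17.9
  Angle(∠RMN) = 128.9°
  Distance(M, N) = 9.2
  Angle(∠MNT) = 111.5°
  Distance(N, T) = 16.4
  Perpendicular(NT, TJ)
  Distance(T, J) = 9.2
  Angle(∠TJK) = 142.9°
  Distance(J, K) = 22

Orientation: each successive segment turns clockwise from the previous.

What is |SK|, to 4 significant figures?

21.12

S is at the origin; SC runs at -168.1° with length 10.2, so C = (-9.981, -2.103). ∠SCR = 60.1° gives CR at 72.00° from the x-axis; with |CR| = 22.1, R = (-3.152, 18.92). ∠CRM = 38.2° gives RM at -69.80° from the x-axis; with |RM| = 17.9, M = (3.029, 2.116). ∠RMN = 128.9° gives MN at -120.9° from the x-axis; with |MN| = 9.2, N = (-1.695, -5.778). ∠MNT = 111.5° gives NT at 170.6° from the x-axis; with |NT| = 16.4, T = (-17.88, -3.100). The perpendicularity gives TJ at right angles to NT, so TJ runs at 80.60°; with |TJ| = 9.2, J = (-16.37, 5.977). ∠TJK = 142.9° gives JK at 43.50° from the x-axis; with |JK| = 22.0, K = (-0.4142, 21.12). Then |SK| = |K − S| = 21.12.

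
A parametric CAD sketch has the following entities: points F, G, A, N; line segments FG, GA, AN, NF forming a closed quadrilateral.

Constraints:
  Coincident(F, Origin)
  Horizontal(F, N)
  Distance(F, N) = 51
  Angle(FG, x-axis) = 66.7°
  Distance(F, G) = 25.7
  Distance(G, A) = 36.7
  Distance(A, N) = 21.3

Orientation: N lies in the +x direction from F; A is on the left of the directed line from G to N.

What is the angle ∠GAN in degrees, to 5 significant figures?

105.74°

F is at the origin; FN is horizontal with |FN| = 51.0 and N in +x, so N = (51.0, 0). FG runs at 66.7° with |FG| = 25.7, so G = (10.166, 23.604). A is determined by |GA| = 36.7 and |AN| = 21.3 together: it lies at the intersection of circle(G, 36.7) and circle(N, 21.3). With |GN| = 47.166, the foot of the radical line on GN is 33.052 from G and the perpendicular offset is √(36.7² − 33.052²) = 15.952. Taking the left-of-GN solution: A = (46.764, 20.875).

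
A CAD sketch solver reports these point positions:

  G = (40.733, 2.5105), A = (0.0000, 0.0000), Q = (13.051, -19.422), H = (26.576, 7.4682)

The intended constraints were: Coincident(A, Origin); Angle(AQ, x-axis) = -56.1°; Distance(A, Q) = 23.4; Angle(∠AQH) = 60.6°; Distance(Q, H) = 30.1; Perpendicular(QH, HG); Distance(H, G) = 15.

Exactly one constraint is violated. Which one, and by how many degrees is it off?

Perpendicular(QH, HG) — off by 7.40°.

A = (0.00, 0.00) ✓; AQ at -56.10° ✓; |AQ| = 23.40 ✓; ∠AQH = 60.60° ✓; |QH| = 30.10 ✓; ∠(QH, HG) = 82.60° ✗; |HG| = 15.00 ✓.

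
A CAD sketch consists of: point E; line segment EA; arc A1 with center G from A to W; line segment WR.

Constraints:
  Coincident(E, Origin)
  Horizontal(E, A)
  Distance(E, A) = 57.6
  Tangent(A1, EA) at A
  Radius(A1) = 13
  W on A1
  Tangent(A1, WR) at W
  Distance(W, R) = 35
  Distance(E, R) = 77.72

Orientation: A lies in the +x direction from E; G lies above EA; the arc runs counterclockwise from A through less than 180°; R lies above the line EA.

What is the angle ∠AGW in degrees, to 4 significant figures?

107.8°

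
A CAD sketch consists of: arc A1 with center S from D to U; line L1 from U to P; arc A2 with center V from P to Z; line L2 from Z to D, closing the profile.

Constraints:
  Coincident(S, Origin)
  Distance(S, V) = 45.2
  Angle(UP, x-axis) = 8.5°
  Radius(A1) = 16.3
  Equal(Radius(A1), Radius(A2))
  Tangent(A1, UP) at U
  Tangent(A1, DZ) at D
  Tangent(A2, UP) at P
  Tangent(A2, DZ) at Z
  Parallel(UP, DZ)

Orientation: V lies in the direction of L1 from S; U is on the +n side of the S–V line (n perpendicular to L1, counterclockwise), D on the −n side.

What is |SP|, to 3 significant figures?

48.0

The slot axis is L1's direction at 8.5°, so u = (cos 8.5°, sin 8.5°) = (0.989, 0.148) and n = (−sin 8.5°, cos 8.5°) = (-0.148, 0.989). S is at the origin and V lies 45.2 along u from S, so V = 45.2·u = (44.7, 6.68). Tangency of A1 to both parallel lines with radius 16.3 puts U and D at S ± 16.3·n: U = (-2.41, 16.1), D = (2.41, -16.1). Equal radii place P and Z the same way about V: P = V + 16.3·n = (42.3, 22.8), Z = V − 16.3·n = (47.1, -9.44). Then |SP| = |P − S| = 48.0.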